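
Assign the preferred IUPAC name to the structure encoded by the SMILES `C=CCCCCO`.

hex-5-en-1-ol

The longest carbon chain that includes the –OH group and the multiple bond has 6 carbons, so the parent hydride is hexane.
An alcohol (–OH) is the principal characteristic group, giving the suffix -ol.
The chain contains a C=C double bond, so the unsaturation ending is -ene.
Choose the numbering such that numbering from this end puts the hydroxyl group at C-1 rather than C-6.
With this numbering: the hydroxyl at C-1; the double bond between C-5 and C-6.
The name is hex-5-en-1-ol.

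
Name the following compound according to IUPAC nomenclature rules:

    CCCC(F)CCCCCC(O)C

8-fluoroundecan-2-ol

Counting along the main chain through the –OH group gives 11 carbons: the parent is undecane.
An alcohol (–OH) is the principal characteristic group, giving the suffix -ol.
Number the chain so that numbering from this end puts the hydroxyl group at C-2 rather than C-10.
This places the hydroxyl at C-2; a fluoro group at C-8.
The name is 8-fluoroundecan-2-ol.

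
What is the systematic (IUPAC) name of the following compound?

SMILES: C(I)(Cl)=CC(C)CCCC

1-chloro-1-iodo-3-methylhept-1-ene

Counting along the main chain through the multiple bond gives 7 carbons: the parent is heptane.
The chain contains a C=C double bond, so the unsaturation ending is -ene.
The numbering direction is chosen so that numbering from this end puts the double bond at C-1 rather than C-6.
This places the double bond between C-1 and C-2; a chloro group at C-1; an iodo group at C-1; a methyl group at C-3.
Substituent prefixes are cited in alphabetical order (multiplying prefixes like di-/tri- are ignored for ordering).
Assembling the pieces gives 1-chloro-1-iodo-3-methylhept-1-ene.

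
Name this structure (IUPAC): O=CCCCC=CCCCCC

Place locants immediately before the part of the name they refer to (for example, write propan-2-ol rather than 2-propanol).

The longest carbon chain that includes the –CHO group and the multiple bond has 11 carbons, so the parent hydride is undecane.
The principal characteristic group is an aldehyde (terminal –CHO), named with the suffix -al.
A C=C double bond in the chain gives the infix -ene-.
The numbering direction is chosen so that the aldehyde carbon is C-1 by definition.
With this numbering: the double bond between C-5 and C-6.
The name is undec-5-enal.

undec-5-enal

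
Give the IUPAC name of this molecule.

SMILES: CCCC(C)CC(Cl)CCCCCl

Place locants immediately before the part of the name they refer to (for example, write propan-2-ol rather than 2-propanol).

The parent chain contains 10 carbons (decane).
The numbering direction is chosen so that the substituent locant set {1,5,7} is lower than {4,6,10} at the first point of difference.
That gives chloro groups at C-1 and C-5; a methyl group at C-7.
Substituent prefixes are cited in alphabetical order (multiplying prefixes like di-/tri- are ignored for ordering).
The name is 1,5-dichloro-7-methyldecane.

1,5-dichloro-7-methyldecane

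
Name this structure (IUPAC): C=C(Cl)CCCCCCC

The longest chain bearing the multiple bond is 9 carbons long (nonane).
A C=C double bond in the chain gives the infix -ene-.
The numbering direction is chosen so that numbering from this end puts the double bond at C-1 rather than C-8.
With this numbering: the double bond between C-1 and C-2; a chloro group at C-2.
Putting it together: 2-chloronon-1-ene.

2-chloronon-1-ene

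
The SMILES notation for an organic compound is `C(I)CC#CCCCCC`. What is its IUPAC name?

The longest carbon chain that includes the multiple bond has 9 carbons, so the parent hydride is nonane.
There is one C≡C triple bond, indicated by the ending -yne.
Choose the numbering such that numbering from this end puts the triple bond at C-3 rather than C-6.
With this numbering: the triple bond between C-3 and C-4; an iodo group at C-1.
The name is 1-iodonon-3-yne.

1-iodonon-3-yne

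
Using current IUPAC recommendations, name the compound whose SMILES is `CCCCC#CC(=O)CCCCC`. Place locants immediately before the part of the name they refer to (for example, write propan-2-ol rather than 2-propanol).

The longest carbon chain that includes the carbonyl and the multiple bond has 12 carbons, so the parent hydride is dodecane.
The principal characteristic group is a ketone (C=O on an internal carbon), named with the suffix -one.
There is one C≡C triple bond, indicated by the ending -yne.
The numbering direction is chosen so that numbering from this end puts the carbonyl group at C-6 rather than C-7.
That gives the carbonyl at C-6; the triple bond between C-7 and C-8.
Putting it together: dodec-7-yn-6-one.

dodec-7-yn-6-one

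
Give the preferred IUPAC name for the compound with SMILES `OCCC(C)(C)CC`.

The longest chain bearing the –OH group is 5 carbons long (pentane).
The highest-priority functional group is an alcohol (–OH), so the name ends in -ol.
The numbering direction is chosen so that numbering from this end puts the hydroxyl group at C-1 rather than C-5.
With this numbering: the hydroxyl at C-1; two methyl groups at C-3.
Assembling the pieces gives 3,3-dimethylpentan-1-ol.

3,3-dimethylpentan-1-ol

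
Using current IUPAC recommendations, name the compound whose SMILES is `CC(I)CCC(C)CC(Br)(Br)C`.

The longest carbon chain is 8 atoms: the parent is octane.
Choose the numbering such that the substituent locant set {2,2,4,7} is lower than {2,5,7,7} at the first point of difference.
With this numbering: two bromo groups at C-2; an iodo group at C-7; a methyl group at C-4.
The substituents are ordered alphabetically, ignoring any di-/tri- multipliers.
The name is 2,2-dibromo-7-iodo-4-methyloctane.

2,2-dibromo-7-iodo-4-methyloctane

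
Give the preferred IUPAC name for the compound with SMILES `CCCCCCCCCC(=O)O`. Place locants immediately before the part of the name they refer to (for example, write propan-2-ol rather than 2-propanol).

decanoic acid

The longest chain bearing the –COOH group is 10 carbons long (decane).
The principal characteristic group is a carboxylic acid (terminal –COOH), named with the suffix -oic acid.
Choose the numbering such that the carboxylic acid carbon is C-1 by definition.
The name is decanoic acid.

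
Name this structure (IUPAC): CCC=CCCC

Counting along the main chain through the multiple bond gives 7 carbons: the parent is heptane.
The chain contains a C=C double bond, so the unsaturation ending is -ene.
Number the chain so that numbering from this end puts the double bond at C-3 rather than C-4.
That gives the double bond between C-3 and C-4.
The name is hept-3-ene.

hept-3-ene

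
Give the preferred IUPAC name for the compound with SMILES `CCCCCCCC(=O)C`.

Counting along the main chain through the carbonyl gives 9 carbons: the parent is nonane.
A ketone (C=O on an internal carbon) is the principal characteristic group, giving the suffix -one.
The numbering direction is chosen so that numbering from this end puts the carbonyl group at C-2 rather than C-8.
With this numbering: the carbonyl at C-2.
The name is nonan-2-one.

nonan-2-one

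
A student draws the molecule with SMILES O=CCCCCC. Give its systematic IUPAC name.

The longest carbon chain that includes the –CHO group has 6 carbons, so the parent hydride is hexane.
An aldehyde (terminal –CHO) is the principal characteristic group, giving the suffix -al.
The numbering direction is chosen so that the aldehyde carbon is C-1 by definition.
Putting it together: hexanal.

hexanal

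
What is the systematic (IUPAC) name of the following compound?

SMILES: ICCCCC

1-iodopentane

The longest continuous carbon chain has 5 atoms, so the parent hydride is pentane.
Number the chain so that the substituent locant set {1} is lower than {5} at the first point of difference.
That gives an iodo group at C-1.
Putting it together: 1-iodopentane.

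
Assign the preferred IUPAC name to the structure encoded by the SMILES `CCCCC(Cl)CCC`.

4-chlorooctane

The longest continuous carbon chain has 8 atoms, so the parent hydride is octane.
Number the chain so that the substituent locant set {4} is lower than {5} at the first point of difference.
That gives a chloro group at C-4.
Assembling the pieces gives 4-chlorooctane.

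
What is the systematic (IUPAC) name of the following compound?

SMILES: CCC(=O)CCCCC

octan-3-one

The longest chain bearing the carbonyl is 8 carbons long (octane).
A ketone (C=O on an internal carbon) is the principal characteristic group, giving the suffix -one.
Choose the numbering such that numbering from this end puts the carbonyl group at C-3 rather than C-6.
That gives the carbonyl at C-3.
The name is octan-3-one.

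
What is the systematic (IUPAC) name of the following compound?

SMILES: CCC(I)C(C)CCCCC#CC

9-iodo-8-methylundec-2-yne

The longest chain bearing the multiple bond is 11 carbons long (undecane).
There is one C≡C triple bond, indicated by the ending -yne.
The numbering direction is chosen so that numbering from this end puts the triple bond at C-2 rather than C-9.
With this numbering: the triple bond between C-2 and C-3; an iodo group at C-9; a methyl group at C-8.
Prefixes are listed alphabetically: iodo, methyl.
The name is 9-iodo-8-methylundec-2-yne.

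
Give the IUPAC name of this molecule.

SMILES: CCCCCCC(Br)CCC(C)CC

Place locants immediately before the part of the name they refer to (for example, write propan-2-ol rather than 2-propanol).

6-bromo-3-methyldodecane

The parent chain contains 12 carbons (dodecane).
The numbering direction is chosen so that the substituent locant set {3,6} is lower than {7,10} at the first point of difference.
That gives a bromo group at C-6; a methyl group at C-3.
Substituent prefixes are cited in alphabetical order (multiplying prefixes like di-/tri- are ignored for ordering).
Assembling the pieces gives 6-bromo-3-methyldodecane.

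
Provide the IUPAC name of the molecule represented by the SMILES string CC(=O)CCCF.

The longest chain bearing the carbonyl is 5 carbons long (pentane).
The highest-priority functional group is a ketone (C=O on an internal carbon), so the name ends in -one.
Choose the numbering such that numbering from this end puts the carbonyl group at C-2 rather than C-4.
With this numbering: the carbonyl at C-2; a fluoro group at C-5.
Putting it together: 5-fluoropentan-2-one.

5-fluoropentan-2-one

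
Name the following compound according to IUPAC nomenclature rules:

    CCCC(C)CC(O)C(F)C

2-fluoro-5-methyloctan-3-ol

The longest chain bearing the –OH group is 8 carbons long (octane).
An alcohol (–OH) is the principal characteristic group, giving the suffix -ol.
Number the chain so that numbering from this end puts the hydroxyl group at C-3 rather than C-6.
That gives the hydroxyl at C-3; a fluoro group at C-2; a methyl group at C-5.
Substituent prefixes are cited in alphabetical order (multiplying prefixes like di-/tri- are ignored for ordering).
The name is 2-fluoro-5-methyloctan-3-ol.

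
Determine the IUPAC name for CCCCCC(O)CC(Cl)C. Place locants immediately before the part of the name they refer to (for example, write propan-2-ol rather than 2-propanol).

Counting along the main chain through the –OH group gives 9 carbons: the parent is nonane.
An alcohol (–OH) is the principal characteristic group, giving the suffix -ol.
The numbering direction is chosen so that numbering from this end puts the hydroxyl group at C-4 rather than C-6.
This places the hydroxyl at C-4; a chloro group at C-2.
The name is 2-chlorononan-4-ol.

2-chlorononan-4-ol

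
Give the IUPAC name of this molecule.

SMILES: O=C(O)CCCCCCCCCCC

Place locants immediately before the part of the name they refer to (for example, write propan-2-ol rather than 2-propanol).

The longest carbon chain that includes the –COOH group has 12 carbons, so the parent hydride is dodecane.
A carboxylic acid (terminal –COOH) is the principal characteristic group, giving the suffix -oic acid.
Choose the numbering such that the carboxylic acid carbon is C-1 by definition.
The name is dodecanoic acid.

dodecanoic acid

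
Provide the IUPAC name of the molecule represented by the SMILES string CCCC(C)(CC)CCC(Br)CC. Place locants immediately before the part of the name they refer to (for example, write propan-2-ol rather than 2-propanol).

The longest carbon chain is 9 atoms: the parent is nonane.
Choose the numbering such that the substituent locant set {3,6,6} is lower than {4,4,7} at the first point of difference.
This places a bromo group at C-3; an ethyl group at C-6; a methyl group at C-6.
Substituent prefixes are cited in alphabetical order (multiplying prefixes like di-/tri- are ignored for ordering).
Putting it together: 3-bromo-6-ethyl-6-methylnonane.

3-bromo-6-ethyl-6-methylnonane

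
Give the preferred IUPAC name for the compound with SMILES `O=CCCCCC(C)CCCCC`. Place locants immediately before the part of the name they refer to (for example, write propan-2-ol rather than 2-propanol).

Counting along the main chain through the –CHO group gives 11 carbons: the parent is undecane.
The highest-priority functional group is an aldehyde (terminal –CHO), so the name ends in -al.
The numbering direction is chosen so that the aldehyde carbon is C-1 by definition.
This places a methyl group at C-6.
Putting it together: 6-methylundecanal.

6-methylundecanal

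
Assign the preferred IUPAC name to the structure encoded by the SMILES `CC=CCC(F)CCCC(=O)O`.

5-fluoronon-7-enoic acid

The longest carbon chain that includes the –COOH group and the multiple bond has 9 carbons, so the parent hydride is nonane.
The highest-priority functional group is a carboxylic acid (terminal –COOH), so the name ends in -oic acid.
A C=C double bond in the chain gives the infix -ene-.
Number the chain so that the carboxylic acid carbon is C-1 by definition.
With this numbering: the double bond between C-7 and C-8; a fluoro group at C-5.
Assembling the pieces gives 5-fluoronon-7-enoic acid.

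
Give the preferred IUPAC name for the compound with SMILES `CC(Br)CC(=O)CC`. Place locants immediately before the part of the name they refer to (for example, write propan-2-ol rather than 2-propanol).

The longest chain bearing the carbonyl is 6 carbons long (hexane).
The highest-priority functional group is a ketone (C=O on an internal carbon), so the name ends in -one.
The numbering direction is chosen so that numbering from this end puts the carbonyl group at C-3 rather than C-4.
With this numbering: the carbonyl at C-3; a bromo group at C-5.
Assembling the pieces gives 5-bromohexan-3-one.

5-bromohexan-3-one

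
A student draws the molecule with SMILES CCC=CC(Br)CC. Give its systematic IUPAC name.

The longest carbon chain that includes the multiple bond has 7 carbons, so the parent hydride is heptane.
There is one C=C double bond, indicated by the ending -ene.
Choose the numbering such that numbering from this end puts the double bond at C-3 rather than C-4.
That gives the double bond between C-3 and C-4; a bromo group at C-5.
Putting it together: 5-bromohept-3-ene.

5-bromohept-3-ene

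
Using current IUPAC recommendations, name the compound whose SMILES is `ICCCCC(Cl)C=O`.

Counting along the main chain through the –CHO group gives 6 carbons: the parent is hexane.
An aldehyde (terminal –CHO) is the principal characteristic group, giving the suffix -al.
Choose the numbering such that the aldehyde carbon is C-1 by definition.
This places a chloro group at C-2; an iodo group at C-6.
Prefixes are listed alphabetically: chloro, iodo.
Assembling the pieces gives 2-chloro-6-iodohexanal.

2-chloro-6-iodohexanal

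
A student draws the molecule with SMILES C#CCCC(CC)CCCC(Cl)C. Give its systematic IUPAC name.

9-chloro-5-ethyldec-1-yne

Counting along the main chain through the multiple bond gives 10 carbons: the parent is decane.
A C≡C triple bond in the chain gives the infix -yne-.
Number the chain so that numbering from this end puts the triple bond at C-1 rather than C-9.
This places the triple bond between C-1 and C-2; a chloro group at C-9; an ethyl group at C-5.
Substituent prefixes are cited in alphabetical order (multiplying prefixes like di-/tri- are ignored for ordering).
Assembling the pieces gives 9-chloro-5-ethyldec-1-yne.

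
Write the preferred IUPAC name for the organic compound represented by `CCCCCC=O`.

The longest carbon chain that includes the –CHO group has 6 carbons, so the parent hydride is hexane.
The principal characteristic group is an aldehyde (terminal –CHO), named with the suffix -al.
The numbering direction is chosen so that the aldehyde carbon is C-1 by definition.
Assembling the pieces gives hexanal.

hexanal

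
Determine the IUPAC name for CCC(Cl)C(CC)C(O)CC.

5-chloro-4-ethylheptan-3-ol

The longest carbon chain that includes the –OH group has 7 carbons, so the parent hydride is heptane.
The highest-priority functional group is an alcohol (–OH), so the name ends in -ol.
Number the chain so that numbering from this end puts the hydroxyl group at C-3 rather than C-5.
That gives the hydroxyl at C-3; a chloro group at C-5; an ethyl group at C-4.
Prefixes are listed alphabetically: chloro, ethyl.
Putting it together: 5-chloro-4-ethylheptan-3-ol.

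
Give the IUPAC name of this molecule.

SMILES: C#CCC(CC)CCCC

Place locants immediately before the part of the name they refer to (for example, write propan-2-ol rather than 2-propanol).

4-ethyloct-1-yne

The longest chain bearing the multiple bond is 8 carbons long (octane).
The chain contains a C≡C triple bond, so the unsaturation ending is -yne.
Number the chain so that numbering from this end puts the triple bond at C-1 rather than C-7.
That gives the triple bond between C-1 and C-2; an ethyl group at C-4.
The name is 4-ethyloct-1-yne.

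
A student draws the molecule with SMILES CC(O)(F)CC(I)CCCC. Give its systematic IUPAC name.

2-fluoro-4-iodooctan-2-ol

Counting along the main chain through the –OH group gives 8 carbons: the parent is octane.
An alcohol (–OH) is the principal characteristic group, giving the suffix -ol.
Number the chain so that numbering from this end puts the hydroxyl group at C-2 rather than C-7.
This places the hydroxyl at C-2; a fluoro group at C-2; an iodo group at C-4.
Substituent prefixes are cited in alphabetical order (multiplying prefixes like di-/tri- are ignored for ordering).
The name is 2-fluoro-4-iodooctan-2-ol.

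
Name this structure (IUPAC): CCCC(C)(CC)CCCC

The parent chain contains 8 carbons (octane).
Number the chain so that the substituent locant set {4,4} is lower than {5,5} at the first point of difference.
With this numbering: an ethyl group at C-4; a methyl group at C-4.
Prefixes are listed alphabetically: ethyl, methyl.
Putting it together: 4-ethyl-4-methyloctane.

4-ethyl-4-methyloctane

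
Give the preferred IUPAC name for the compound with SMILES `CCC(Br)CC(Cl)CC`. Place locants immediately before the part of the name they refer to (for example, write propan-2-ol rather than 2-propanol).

3-bromo-5-chloroheptane

The parent chain contains 7 carbons (heptane).
The numbering direction is chosen so that the locant sets are identical either way, so the alphabetically earlier bromo substituent takes the lower locant (3 rather than 5).
This places a bromo group at C-3; a chloro group at C-5.
Substituent prefixes are cited in alphabetical order (multiplying prefixes like di-/tri- are ignored for ordering).
Putting it together: 3-bromo-5-chloroheptane.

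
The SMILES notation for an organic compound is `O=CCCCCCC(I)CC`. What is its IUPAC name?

Counting along the main chain through the –CHO group gives 9 carbons: the parent is nonane.
An aldehyde (terminal –CHO) is the principal characteristic group, giving the suffix -al.
The numbering direction is chosen so that the aldehyde carbon is C-1 by definition.
That gives an iodo group at C-7.
Assembling the pieces gives 7-iodononanal.

7-iodononanal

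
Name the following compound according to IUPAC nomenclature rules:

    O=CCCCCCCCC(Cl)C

9-chlorodecanal

The longest chain bearing the –CHO group is 10 carbons long (decane).
The highest-priority functional group is an aldehyde (terminal –CHO), so the name ends in -al.
Number the chain so that the aldehyde carbon is C-1 by definition.
This places a chloro group at C-9.
Putting it together: 9-chlorodecanal.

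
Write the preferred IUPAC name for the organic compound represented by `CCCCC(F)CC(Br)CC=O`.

The longest chain bearing the –CHO group is 9 carbons long (nonane).
The principal characteristic group is an aldehyde (terminal –CHO), named with the suffix -al.
Choose the numbering such that the aldehyde carbon is C-1 by definition.
That gives a bromo group at C-3; a fluoro group at C-5.
The substituents are ordered alphabetically, ignoring any di-/tri- multipliers.
Assembling the pieces gives 3-bromo-5-fluorononanal.

3-bromo-5-fluorononanal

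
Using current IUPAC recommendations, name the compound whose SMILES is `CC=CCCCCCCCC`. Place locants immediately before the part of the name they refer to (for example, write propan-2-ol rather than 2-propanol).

undec-2-ene

Counting along the main chain through the multiple bond gives 11 carbons: the parent is undecane.
The chain contains a C=C double bond, so the unsaturation ending is -ene.
Number the chain so that numbering from this end puts the double bond at C-2 rather than C-9.
This places the double bond between C-2 and C-3.
Assembling the pieces gives undec-2-ene.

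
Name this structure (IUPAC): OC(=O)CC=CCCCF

7-fluorohept-3-enoic acid

The longest chain bearing the –COOH group and the multiple bond is 7 carbons long (heptane).
The principal characteristic group is a carboxylic acid (terminal –COOH), named with the suffix -oic acid.
The chain contains a C=C double bond, so the unsaturation ending is -ene.
The numbering direction is chosen so that the carboxylic acid carbon is C-1 by definition.
With this numbering: the double bond between C-3 and C-4; a fluoro group at C-7.
Putting it together: 7-fluorohept-3-enoic acid.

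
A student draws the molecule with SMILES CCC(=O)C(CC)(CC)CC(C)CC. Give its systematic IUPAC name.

Counting along the main chain through the carbonyl gives 8 carbons: the parent is octane.
The principal characteristic group is a ketone (C=O on an internal carbon), named with the suffix -one.
The numbering direction is chosen so that numbering from this end puts the carbonyl group at C-3 rather than C-6.
This places the carbonyl at C-3; two ethyl groups at C-4; a methyl group at C-6.
Substituent prefixes are cited in alphabetical order (multiplying prefixes like di-/tri- are ignored for ordering).
The name is 4,4-diethyl-6-methyloctan-3-one.

4,4-diethyl-6-methyloctan-3-one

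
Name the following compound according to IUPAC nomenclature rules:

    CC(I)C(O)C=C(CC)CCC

5-ethyl-2-iodooct-4-en-3-ol

The longest chain bearing the –OH group and the multiple bond is 8 carbons long (octane).
The highest-priority functional group is an alcohol (–OH), so the name ends in -ol.
A C=C double bond in the chain gives the infix -ene-.
Number the chain so that numbering from this end puts the hydroxyl group at C-3 rather than C-6.
This places the hydroxyl at C-3; the double bond between C-4 and C-5; an ethyl group at C-5; an iodo group at C-2.
Substituent prefixes are cited in alphabetical order (multiplying prefixes like di-/tri- are ignored for ordering).
The name is 5-ethyl-2-iodooct-4-en-3-ol.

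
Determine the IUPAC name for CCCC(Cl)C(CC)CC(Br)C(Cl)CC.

4-bromo-3,7-dichloro-6-ethyldecane

The longest carbon chain is 10 atoms: the parent is decane.
The numbering direction is chosen so that the substituent locant set {3,4,6,7} is lower than {4,5,7,8} at the first point of difference.
That gives a bromo group at C-4; chloro groups at C-3 and C-7; an ethyl group at C-6.
The substituents are ordered alphabetically, ignoring any di-/tri- multipliers.
Assembling the pieces gives 4-bromo-3,7-dichloro-6-ethyldecane.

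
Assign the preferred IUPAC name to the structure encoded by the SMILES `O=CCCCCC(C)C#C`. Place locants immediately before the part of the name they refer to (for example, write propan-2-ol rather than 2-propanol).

6-methyloct-7-ynal

Counting along the main chain through the –CHO group and the multiple bond gives 8 carbons: the parent is octane.
The principal characteristic group is an aldehyde (terminal –CHO), named with the suffix -al.
A C≡C triple bond in the chain gives the infix -yne-.
Number the chain so that the aldehyde carbon is C-1 by definition.
With this numbering: the triple bond between C-7 and C-8; a methyl group at C-6.
Putting it together: 6-methyloct-7-ynal.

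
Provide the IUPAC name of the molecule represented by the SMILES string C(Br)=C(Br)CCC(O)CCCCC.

The longest chain bearing the –OH group and the multiple bond is 10 carbons long (decane).
The principal characteristic group is an alcohol (–OH), named with the suffix -ol.
A C=C double bond in the chain gives the infix -ene-.
The numbering direction is chosen so that numbering from this end puts the hydroxyl group at C-5 rather than C-6.
This places the hydroxyl at C-5; the double bond between C-1 and C-2; bromo groups at C-1 and C-2.
Putting it together: 1,2-dibromodec-1-en-5-ol.

1,2-dibromodec-1-en-5-ol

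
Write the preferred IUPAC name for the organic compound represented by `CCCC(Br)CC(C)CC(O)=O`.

Counting along the main chain through the –COOH group gives 8 carbons: the parent is octane.
The principal characteristic group is a carboxylic acid (terminal –COOH), named with the suffix -oic acid.
The numbering direction is chosen so that the carboxylic acid carbon is C-1 by definition.
This places a bromo group at C-5; a methyl group at C-3.
Prefixes are listed alphabetically: bromo, methyl.
Assembling the pieces gives 5-bromo-3-methyloctanoic acid.

5-bromo-3-methyloctanoic acid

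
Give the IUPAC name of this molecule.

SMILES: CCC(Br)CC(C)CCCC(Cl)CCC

The parent chain contains 12 carbons (dodecane).
Choose the numbering such that the substituent locant set {3,5,9} is lower than {4,8,10} at the first point of difference.
That gives a bromo group at C-3; a chloro group at C-9; a methyl group at C-5.
Substituent prefixes are cited in alphabetical order (multiplying prefixes like di-/tri- are ignored for ordering).
Assembling the pieces gives 3-bromo-9-chloro-5-methyldodecane.

3-bromo-9-chloro-5-methyldodecane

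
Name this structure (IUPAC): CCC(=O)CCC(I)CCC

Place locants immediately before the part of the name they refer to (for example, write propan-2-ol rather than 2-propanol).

6-iodononan-3-one

Counting along the main chain through the carbonyl gives 9 carbons: the parent is nonane.
The highest-priority functional group is a ketone (C=O on an internal carbon), so the name ends in -one.
Choose the numbering such that numbering from this end puts the carbonyl group at C-3 rather than C-7.
With this numbering: the carbonyl at C-3; an iodo group at C-6.
Putting it together: 6-iodononan-3-one.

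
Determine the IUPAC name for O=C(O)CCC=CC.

Counting along the main chain through the –COOH group and the multiple bond gives 6 carbons: the parent is hexane.
A carboxylic acid (terminal –COOH) is the principal characteristic group, giving the suffix -oic acid.
The chain contains a C=C double bond, so the unsaturation ending is -ene.
Number the chain so that the carboxylic acid carbon is C-1 by definition.
With this numbering: the double bond between C-4 and C-5.
Assembling the pieces gives hex-4-enoic acid.

hex-4-enoic acid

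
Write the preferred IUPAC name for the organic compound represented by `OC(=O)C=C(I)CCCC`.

3-iodohept-2-enoic acid

The longest chain bearing the –COOH group and the multiple bond is 7 carbons long (heptane).
A carboxylic acid (terminal –COOH) is the principal characteristic group, giving the suffix -oic acid.
A C=C double bond in the chain gives the infix -ene-.
The numbering direction is chosen so that the carboxylic acid carbon is C-1 by definition.
That gives the double bond between C-2 and C-3; an iodo group at C-3.
Assembling the pieces gives 3-iodohept-2-enoic acid.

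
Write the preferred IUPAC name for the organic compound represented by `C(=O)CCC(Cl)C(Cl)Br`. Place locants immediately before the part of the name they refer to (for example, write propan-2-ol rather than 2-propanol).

The longest carbon chain that includes the –CHO group has 5 carbons, so the parent hydride is pentane.
The principal characteristic group is an aldehyde (terminal –CHO), named with the suffix -al.
The numbering direction is chosen so that the aldehyde carbon is C-1 by definition.
With this numbering: a bromo group at C-5; chloro groups at C-4 and C-5.
The substituents are ordered alphabetically, ignoring any di-/tri- multipliers.
The name is 5-bromo-4,5-dichloropentanal.

5-bromo-4,5-dichloropentanal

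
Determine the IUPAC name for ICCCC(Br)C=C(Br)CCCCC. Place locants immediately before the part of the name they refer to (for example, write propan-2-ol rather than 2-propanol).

4,6-dibromo-1-iodoundec-5-ene

Counting along the main chain through the multiple bond gives 11 carbons: the parent is undecane.
The chain contains a C=C double bond, so the unsaturation ending is -ene.
Number the chain so that numbering from this end puts the double bond at C-5 rather than C-6.
This places the double bond between C-5 and C-6; bromo groups at C-4 and C-6; an iodo group at C-1.
The substituents are ordered alphabetically, ignoring any di-/tri- multipliers.
Putting it together: 4,6-dibromo-1-iodoundec-5-ene.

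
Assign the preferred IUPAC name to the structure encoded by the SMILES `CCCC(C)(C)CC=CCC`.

The longest carbon chain that includes the multiple bond has 9 carbons, so the parent hydride is nonane.
A C=C double bond in the chain gives the infix -ene-.
Number the chain so that numbering from this end puts the double bond at C-3 rather than C-6.
That gives the double bond between C-3 and C-4; two methyl groups at C-6.
The name is 6,6-dimethylnon-3-ene.

6,6-dimethylnon-3-ene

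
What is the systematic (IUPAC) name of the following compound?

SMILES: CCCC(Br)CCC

The parent chain contains 7 carbons (heptane).
Both numbering directions give the same locant set; either may be used.
With this numbering: a bromo group at C-4.
Putting it together: 4-bromoheptane.

4-bromoheptane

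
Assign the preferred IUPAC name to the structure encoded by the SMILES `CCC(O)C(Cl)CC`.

The longest chain bearing the –OH group is 6 carbons long (hexane).
The highest-priority functional group is an alcohol (–OH), so the name ends in -ol.
The numbering direction is chosen so that numbering from this end puts the hydroxyl group at C-3 rather than C-4.
That gives the hydroxyl at C-3; a chloro group at C-4.
Putting it together: 4-chlorohexan-3-ol.

4-chlorohexan-3-ol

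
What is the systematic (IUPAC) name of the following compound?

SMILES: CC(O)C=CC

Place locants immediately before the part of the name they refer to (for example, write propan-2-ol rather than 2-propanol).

pent-3-en-2-ol

The longest chain bearing the –OH group and the multiple bond is 5 carbons long (pentane).
An alcohol (–OH) is the principal characteristic group, giving the suffix -ol.
The chain contains a C=C double bond, so the unsaturation ending is -ene.
Number the chain so that numbering from this end puts the hydroxyl group at C-2 rather than C-4.
This places the hydroxyl at C-2; the double bond between C-3 and C-4.
The name is pent-3-en-2-ol.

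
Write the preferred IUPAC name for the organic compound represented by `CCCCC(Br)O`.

1-bromopentan-1-ol

The longest chain bearing the –OH group is 5 carbons long (pentane).
The principal characteristic group is an alcohol (–OH), named with the suffix -ol.
The numbering direction is chosen so that numbering from this end puts the hydroxyl group at C-1 rather than C-5.
That gives the hydroxyl at C-1; a bromo group at C-1.
The name is 1-bromopentan-1-ol.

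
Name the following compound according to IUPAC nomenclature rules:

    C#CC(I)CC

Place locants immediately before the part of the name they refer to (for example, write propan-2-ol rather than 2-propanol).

3-iodopent-1-yne

Counting along the main chain through the multiple bond gives 5 carbons: the parent is pentane.
The chain contains a C≡C triple bond, so the unsaturation ending is -yne.
Choose the numbering such that numbering from this end puts the triple bond at C-1 rather than C-4.
That gives the triple bond between C-1 and C-2; an iodo group at C-3.
The name is 3-iodopent-1-yne.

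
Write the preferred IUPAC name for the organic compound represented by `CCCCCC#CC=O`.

Counting along the main chain through the –CHO group and the multiple bond gives 8 carbons: the parent is octane.
The principal characteristic group is an aldehyde (terminal –CHO), named with the suffix -al.
The chain contains a C≡C triple bond, so the unsaturation ending is -yne.
Choose the numbering such that the aldehyde carbon is C-1 by definition.
This places the triple bond between C-2 and C-3.
The name is oct-2-ynal.

oct-2-ynal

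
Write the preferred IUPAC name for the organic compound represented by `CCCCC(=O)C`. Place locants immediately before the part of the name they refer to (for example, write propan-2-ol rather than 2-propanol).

hexan-2-one

The longest chain bearing the carbonyl is 6 carbons long (hexane).
The highest-priority functional group is a ketone (C=O on an internal carbon), so the name ends in -one.
Choose the numbering such that numbering from this end puts the carbonyl group at C-2 rather than C-5.
That gives the carbonyl at C-2.
Assembling the pieces gives hexan-2-one.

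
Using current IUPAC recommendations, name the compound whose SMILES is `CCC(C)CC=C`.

4-methylhex-1-ene

The longest carbon chain that includes the multiple bond has 6 carbons, so the parent hydride is hexane.
There is one C=C double bond, indicated by the ending -ene.
Choose the numbering such that numbering from this end puts the double bond at C-1 rather than C-5.
This places the double bond between C-1 and C-2; a methyl group at C-4.
The name is 4-methylhex-1-ene.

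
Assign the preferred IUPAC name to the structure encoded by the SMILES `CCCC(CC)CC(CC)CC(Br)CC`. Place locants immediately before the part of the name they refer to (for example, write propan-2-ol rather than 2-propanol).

The longest carbon chain is 10 atoms: the parent is decane.
Number the chain so that the substituent locant set {3,5,7} is lower than {4,6,8} at the first point of difference.
With this numbering: a bromo group at C-3; ethyl groups at C-5 and C-7.
The substituents are ordered alphabetically, ignoring any di-/tri- multipliers.
Assembling the pieces gives 3-bromo-5,7-diethyldecane.

3-bromo-5,7-diethyldecane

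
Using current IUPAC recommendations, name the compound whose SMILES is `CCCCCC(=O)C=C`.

The longest carbon chain that includes the carbonyl and the multiple bond has 8 carbons, so the parent hydride is octane.
A ketone (C=O on an internal carbon) is the principal characteristic group, giving the suffix -one.
There is one C=C double bond, indicated by the ending -ene.
Number the chain so that numbering from this end puts the carbonyl group at C-3 rather than C-6.
That gives the carbonyl at C-3; the double bond between C-1 and C-2.
Assembling the pieces gives oct-1-en-3-one.

oct-1-en-3-one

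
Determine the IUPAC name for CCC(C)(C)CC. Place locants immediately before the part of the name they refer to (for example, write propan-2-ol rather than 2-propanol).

The longest continuous carbon chain has 5 atoms, so the parent hydride is pentane.
Numbering from either end gives identical locants here.
This places two methyl groups at C-3.
Assembling the pieces gives 3,3-dimethylpentane.

3,3-dimethylpentane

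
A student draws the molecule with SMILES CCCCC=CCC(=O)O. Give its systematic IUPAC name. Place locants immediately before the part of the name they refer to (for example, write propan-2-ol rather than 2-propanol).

oct-3-enoic acid

Counting along the main chain through the –COOH group and the multiple bond gives 8 carbons: the parent is octane.
A carboxylic acid (terminal –COOH) is the principal characteristic group, giving the suffix -oic acid.
A C=C double bond in the chain gives the infix -ene-.
Choose the numbering such that the carboxylic acid carbon is C-1 by definition.
This places the double bond between C-3 and C-4.
Putting it together: oct-3-enoic acid.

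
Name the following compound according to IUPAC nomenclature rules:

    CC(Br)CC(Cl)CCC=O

The longest carbon chain that includes the –CHO group has 7 carbons, so the parent hydride is heptane.
An aldehyde (terminal –CHO) is the principal characteristic group, giving the suffix -al.
Number the chain so that the aldehyde carbon is C-1 by definition.
That gives a bromo group at C-6; a chloro group at C-4.
The substituents are ordered alphabetically, ignoring any di-/tri- multipliers.
The name is 6-bromo-4-chloroheptanal.

6-bromo-4-chloroheptanal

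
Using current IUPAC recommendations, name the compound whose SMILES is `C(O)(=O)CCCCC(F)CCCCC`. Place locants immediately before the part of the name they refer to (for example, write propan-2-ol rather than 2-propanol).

Counting along the main chain through the –COOH group gives 11 carbons: the parent is undecane.
A carboxylic acid (terminal –COOH) is the principal characteristic group, giving the suffix -oic acid.
Choose the numbering such that the carboxylic acid carbon is C-1 by definition.
This places a fluoro group at C-6.
Assembling the pieces gives 6-fluoroundecanoic acid.

6-fluoroundecanoic acid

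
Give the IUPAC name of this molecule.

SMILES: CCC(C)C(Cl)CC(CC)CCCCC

4-chloro-6-ethyl-3-methylundecane

The parent chain contains 11 carbons (undecane).
The numbering direction is chosen so that the substituent locant set {3,4,6} is lower than {6,8,9} at the first point of difference.
That gives a chloro group at C-4; an ethyl group at C-6; a methyl group at C-3.
The substituents are ordered alphabetically, ignoring any di-/tri- multipliers.
Putting it together: 4-chloro-6-ethyl-3-methylundecane.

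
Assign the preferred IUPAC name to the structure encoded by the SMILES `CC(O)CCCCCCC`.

The longest chain bearing the –OH group is 9 carbons long (nonane).
The highest-priority functional group is an alcohol (–OH), so the name ends in -ol.
Number the chain so that numbering from this end puts the hydroxyl group at C-2 rather than C-8.
With this numbering: the hydroxyl at C-2.
Putting it together: nonan-2-ol.

nonan-2-ol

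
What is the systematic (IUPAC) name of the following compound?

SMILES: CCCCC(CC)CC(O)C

4-ethyloctan-2-ol

The longest chain bearing the –OH group is 8 carbons long (octane).
The highest-priority functional group is an alcohol (–OH), so the name ends in -ol.
The numbering direction is chosen so that numbering from this end puts the hydroxyl group at C-2 rather than C-7.
This places the hydroxyl at C-2; an ethyl group at C-4.
The name is 4-ethyloctan-2-ol.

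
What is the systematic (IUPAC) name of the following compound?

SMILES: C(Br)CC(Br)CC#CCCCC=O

Counting along the main chain through the –CHO group and the multiple bond gives 10 carbons: the parent is decane.
The highest-priority functional group is an aldehyde (terminal –CHO), so the name ends in -al.
The chain contains a C≡C triple bond, so the unsaturation ending is -yne.
Number the chain so that the aldehyde carbon is C-1 by definition.
That gives the triple bond between C-5 and C-6; bromo groups at C-8 and C-10.
The name is 8,10-dibromodec-5-ynal.

8,10-dibromodec-5-ynal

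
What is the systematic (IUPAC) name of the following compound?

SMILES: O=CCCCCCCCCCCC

The longest chain bearing the –CHO group is 12 carbons long (dodecane).
The highest-priority functional group is an aldehyde (terminal –CHO), so the name ends in -al.
Choose the numbering such that the aldehyde carbon is C-1 by definition.
Putting it together: dodecanal.

dodecanal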